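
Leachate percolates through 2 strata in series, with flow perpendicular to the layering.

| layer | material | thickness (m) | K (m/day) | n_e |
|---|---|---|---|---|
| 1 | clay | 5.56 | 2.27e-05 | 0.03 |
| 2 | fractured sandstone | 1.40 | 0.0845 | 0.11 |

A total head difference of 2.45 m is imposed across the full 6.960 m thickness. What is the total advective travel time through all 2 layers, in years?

With flow normal to the layers, continuity requires the same specific discharge q through every layer.
Σ(b_i/K_i) = 5.56/2.27e-05 + 1.40/0.0845 = 2.450e+05 d.
q = Δh / Σ(b_i/K_i) = 2.45 / 2.450e+05 = 1.000e-05 m/day.
In each layer the seepage velocity is v_i = q/n_i, so the layer transit time is t_i = b_i·n_i / q:
  layer 1 (clay): t_1 = 5.56 × 0.03 / 1.000e-05 = 16677 d
  layer 2 (fractured sandstone): t_2 = 1.40 × 0.11 / 1.000e-05 = 15397 d
Total t = Σ t_i = 32074 days = 87.81 years.

87.8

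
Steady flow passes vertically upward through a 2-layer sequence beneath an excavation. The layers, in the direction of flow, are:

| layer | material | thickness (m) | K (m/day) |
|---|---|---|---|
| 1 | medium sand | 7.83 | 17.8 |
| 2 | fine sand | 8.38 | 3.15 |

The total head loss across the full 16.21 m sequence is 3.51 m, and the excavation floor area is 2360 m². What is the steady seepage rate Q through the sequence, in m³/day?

2670

Flow is perpendicular to layering, so the layers act in series and the equivalent K is the thickness-weighted harmonic mean.
Total thickness L = 7.83 + 8.38 = 16.21 m.
Σ(b_i/K_i) = 7.83/17.8 + 8.38/3.15 = 3.100 d.
K_eq = L / Σ(b_i/K_i) = 16.21 / 3.100 = 5.229 m/day.
Q = K_eq · A · (Δh/L) = 5.229 × 2360 × (3.51/16.21) = 2672 m³/day.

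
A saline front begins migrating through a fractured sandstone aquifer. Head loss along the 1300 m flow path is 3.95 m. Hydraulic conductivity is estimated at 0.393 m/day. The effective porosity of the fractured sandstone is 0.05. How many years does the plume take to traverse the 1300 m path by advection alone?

149

Hydraulic gradient i = Δh / L = 3.95 / 1300 = 0.003038.
Darcy flux q = K · i = 0.3930 × 0.003038 = 0.001194 m/day.
Seepage velocity v = q / n_e = 0.001194 / 0.05 = 0.02388 m/day.
Travel time t = L / v = 1300 / 0.02388 = 54434 days = 149.0 years.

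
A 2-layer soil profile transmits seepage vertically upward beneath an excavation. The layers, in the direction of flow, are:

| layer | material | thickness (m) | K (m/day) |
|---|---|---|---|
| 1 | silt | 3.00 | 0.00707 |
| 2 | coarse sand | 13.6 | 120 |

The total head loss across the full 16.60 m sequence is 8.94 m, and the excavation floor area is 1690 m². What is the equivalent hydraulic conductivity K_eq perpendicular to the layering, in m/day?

0.0391

Flow is perpendicular to layering, so the layers act in series and the equivalent K is the thickness-weighted harmonic mean.
Total thickness L = 3.00 + 13.6 = 16.60 m.
Σ(b_i/K_i) = 3.00/0.00707 + 13.6/120 = 424.4 d.
K_eq = L / Σ(b_i/K_i) = 16.60 / 424.4 = 0.03911 m/day.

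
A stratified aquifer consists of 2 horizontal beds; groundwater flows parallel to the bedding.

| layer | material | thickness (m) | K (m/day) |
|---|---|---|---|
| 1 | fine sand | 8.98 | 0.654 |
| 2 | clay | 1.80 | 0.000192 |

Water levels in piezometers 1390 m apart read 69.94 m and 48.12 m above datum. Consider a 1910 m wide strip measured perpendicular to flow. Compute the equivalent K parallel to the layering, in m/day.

Flow is parallel to layering, so each bed carries its own Darcy discharge and the transmissivities add.
Σ(K_i·b_i) = 0.654×8.98 + 0.000192×1.80 = 5.873 m²/day.
Total thickness b = 10.78 m, so K_eq = Σ(K_i·b_i)/b = 0.5448 m/day.

0.545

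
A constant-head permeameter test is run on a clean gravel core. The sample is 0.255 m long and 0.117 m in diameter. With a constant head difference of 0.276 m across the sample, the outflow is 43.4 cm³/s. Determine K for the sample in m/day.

Cross-sectional area A = π·(d/2)² = π × (0.117/2)² = 0.01075 m².
Convert discharge: 43.4 cm³/s = 4.340e-05 m³/s.
Darcy's law rearranged: K = Q·L / (A·Δh) = 4.340e-05 × 0.255 / (0.01075 × 0.276) = 0.003730 m/s = 322.2 m/day.

322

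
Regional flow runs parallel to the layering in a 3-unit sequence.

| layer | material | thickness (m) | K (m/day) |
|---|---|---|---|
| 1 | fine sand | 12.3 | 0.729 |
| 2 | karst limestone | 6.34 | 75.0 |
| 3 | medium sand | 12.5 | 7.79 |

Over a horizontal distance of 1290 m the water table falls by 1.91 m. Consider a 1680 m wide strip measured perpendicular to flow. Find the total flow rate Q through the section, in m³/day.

1450

Flow is parallel to layering, so each bed carries its own Darcy discharge and the transmissivities add.
Σ(K_i·b_i) = 0.729×12.3 + 75.0×6.34 + 7.79×12.5 = 581.8 m²/day.
Hydraulic gradient i = Δh / L = 1.91 / 1290 = 0.001481.
Q = Σ(K_i·b_i) · W · i = 581.8 × 1680 × 0.001481 = 1447 m³/day.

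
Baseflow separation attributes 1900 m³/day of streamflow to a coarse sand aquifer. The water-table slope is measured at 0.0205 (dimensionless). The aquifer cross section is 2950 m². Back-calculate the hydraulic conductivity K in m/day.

Hydraulic gradient i = 0.0205.
From Q = K·A·i, K = Q / (A·i) = 1900 / (2950 × 0.02050) = 31.42 m/day.

31.4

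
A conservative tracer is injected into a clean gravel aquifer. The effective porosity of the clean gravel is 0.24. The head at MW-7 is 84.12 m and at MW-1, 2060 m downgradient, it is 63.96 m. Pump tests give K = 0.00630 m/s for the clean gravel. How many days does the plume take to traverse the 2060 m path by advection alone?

Convert K: 0.00630 m/s × 86400 = 544.3 m/day.
Hydraulic gradient i = (84.12 − 63.96) / 2060 = 20.16 / 2060 = 0.009786.
Darcy flux q = K · i = 544.3 × 0.009786 = 5.327 m/day.
Seepage velocity v = q / n_e = 5.327 / 0.24 = 22.20 m/day.
Travel time t = L / v = 2060 / 22.20 = 92.81 days.

92.8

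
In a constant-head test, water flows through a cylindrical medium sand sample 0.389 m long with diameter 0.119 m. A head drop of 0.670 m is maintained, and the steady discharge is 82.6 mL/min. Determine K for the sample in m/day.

Cross-sectional area A = π·(d/2)² = π × (0.119/2)² = 0.01112 m².
Convert discharge: 82.6 mL/min = 1.377e-06 m³/s.
Darcy's law rearranged: K = Q·L / (A·Δh) = 1.377e-06 × 0.389 / (0.01112 × 0.670) = 7.187e-05 m/s = 6.209 m/day.

6.21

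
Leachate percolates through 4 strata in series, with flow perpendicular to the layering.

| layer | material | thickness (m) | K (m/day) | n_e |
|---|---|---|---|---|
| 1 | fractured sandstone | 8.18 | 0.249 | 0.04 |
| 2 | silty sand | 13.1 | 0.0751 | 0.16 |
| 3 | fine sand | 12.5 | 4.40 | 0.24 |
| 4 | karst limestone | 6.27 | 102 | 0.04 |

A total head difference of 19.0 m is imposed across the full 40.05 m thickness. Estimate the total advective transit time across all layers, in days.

With flow normal to the layers, continuity requires the same specific discharge q through every layer.
Σ(b_i/K_i) = 8.18/0.249 + 13.1/0.0751 + 12.5/4.40 + 6.27/102 = 210.2 d.
q = Δh / Σ(b_i/K_i) = 19.0 / 210.2 = 0.09040 m/day.
In each layer the seepage velocity is v_i = q/n_i, so the layer transit time is t_i = b_i·n_i / q:
  layer 1 (fractured sandstone): t_1 = 8.18 × 0.04 / 0.09040 = 3.620 d
  layer 2 (silty sand): t_2 = 13.1 × 0.16 / 0.09040 = 23.19 d
  layer 3 (fine sand): t_3 = 12.5 × 0.24 / 0.09040 = 33.19 d
  layer 4 (karst limestone): t_4 = 6.27 × 0.04 / 0.09040 = 2.774 d
Total t = Σ t_i = 62.77 days.

62.8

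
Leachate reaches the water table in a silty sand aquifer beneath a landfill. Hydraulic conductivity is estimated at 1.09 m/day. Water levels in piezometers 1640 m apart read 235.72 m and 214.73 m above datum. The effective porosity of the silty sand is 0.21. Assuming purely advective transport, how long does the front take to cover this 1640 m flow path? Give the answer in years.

Hydraulic gradient i = (235.72 − 214.73) / 1640 = 20.99 / 1640 = 0.01280.
Darcy flux q = K · i = 1.090 × 0.01280 = 0.01395 m/day.
Seepage velocity v = q / n_e = 0.01395 / 0.21 = 0.06643 m/day.
Travel time t = L / v = 1640 / 0.06643 = 24687 days = 67.59 years.

67.6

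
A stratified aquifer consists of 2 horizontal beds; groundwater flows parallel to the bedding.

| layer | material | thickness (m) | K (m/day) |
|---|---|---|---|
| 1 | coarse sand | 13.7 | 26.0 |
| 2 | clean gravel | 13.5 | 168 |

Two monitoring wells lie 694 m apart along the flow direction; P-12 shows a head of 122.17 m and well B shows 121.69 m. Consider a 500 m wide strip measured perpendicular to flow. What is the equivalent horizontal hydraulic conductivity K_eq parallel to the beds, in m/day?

Flow is parallel to layering, so each bed carries its own Darcy discharge and the transmissivities add.
Σ(K_i·b_i) = 26.0×13.7 + 168×13.5 = 2624 m²/day.
Total thickness b = 27.20 m, so K_eq = Σ(K_i·b_i)/b = 96.48 m/day.

96.5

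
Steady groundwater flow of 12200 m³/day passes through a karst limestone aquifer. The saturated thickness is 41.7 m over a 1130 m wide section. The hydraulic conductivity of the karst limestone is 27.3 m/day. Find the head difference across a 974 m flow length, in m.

Cross-sectional area A = 1130 × 41.7 = 47121 m².
From Q = K·A·i, i = Q / (K·A) = 12200 / (27.30 × 47121) = 0.009484.
Head loss Δh = i · L = 0.009484 × 974 = 9.237 m.

9.24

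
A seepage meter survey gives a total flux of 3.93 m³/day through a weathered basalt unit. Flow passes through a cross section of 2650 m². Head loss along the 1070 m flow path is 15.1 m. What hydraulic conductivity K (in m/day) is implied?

Hydraulic gradient i = Δh / L = 15.1 / 1070 = 0.01411.
From Q = K·A·i, K = Q / (A·i) = 3.93 / (2650 × 0.01411) = 0.1051 m/day.

0.105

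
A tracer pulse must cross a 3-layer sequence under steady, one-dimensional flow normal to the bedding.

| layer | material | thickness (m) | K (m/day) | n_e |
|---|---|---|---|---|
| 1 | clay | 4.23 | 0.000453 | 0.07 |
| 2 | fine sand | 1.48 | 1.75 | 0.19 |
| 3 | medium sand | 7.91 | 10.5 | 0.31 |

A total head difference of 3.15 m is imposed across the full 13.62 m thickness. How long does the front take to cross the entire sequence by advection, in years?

24.6

With flow normal to the layers, continuity requires the same specific discharge q through every layer.
Σ(b_i/K_i) = 4.23/0.000453 + 1.48/1.75 + 7.91/10.5 = 9339 d.
q = Δh / Σ(b_i/K_i) = 3.15 / 9339 = 0.0003373 m/day.
In each layer the seepage velocity is v_i = q/n_i, so the layer transit time is t_i = b_i·n_i / q:
  layer 1 (clay): t_1 = 4.23 × 0.07 / 0.0003373 = 877.9 d
  layer 2 (fine sand): t_2 = 1.48 × 0.19 / 0.0003373 = 833.7 d
  layer 3 (medium sand): t_3 = 7.91 × 0.31 / 0.0003373 = 7270 d
Total t = Σ t_i = 8982 days = 24.59 years.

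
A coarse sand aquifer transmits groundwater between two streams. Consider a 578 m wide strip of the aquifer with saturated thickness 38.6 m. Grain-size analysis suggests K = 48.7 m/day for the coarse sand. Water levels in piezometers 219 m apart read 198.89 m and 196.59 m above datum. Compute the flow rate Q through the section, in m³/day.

Cross-sectional area A = 578 × 38.6 = 22311 m².
Hydraulic gradient i = (198.89 − 196.59) / 219 = 2.3 / 219 = 0.01050.
Darcy's law: Q = K · A · i = 48.70 × 22311 × 0.01050 = 11411 m³/day.

11400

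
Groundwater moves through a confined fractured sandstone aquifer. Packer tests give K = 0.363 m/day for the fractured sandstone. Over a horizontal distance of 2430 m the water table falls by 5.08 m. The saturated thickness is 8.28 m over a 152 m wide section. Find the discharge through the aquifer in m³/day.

0.955

Cross-sectional area A = 152 × 8.28 = 1259 m².
Hydraulic gradient i = Δh / L = 5.08 / 2430 = 0.002091.
Darcy's law: Q = K · A · i = 0.3630 × 1259 × 0.002091 = 0.9551 m³/day.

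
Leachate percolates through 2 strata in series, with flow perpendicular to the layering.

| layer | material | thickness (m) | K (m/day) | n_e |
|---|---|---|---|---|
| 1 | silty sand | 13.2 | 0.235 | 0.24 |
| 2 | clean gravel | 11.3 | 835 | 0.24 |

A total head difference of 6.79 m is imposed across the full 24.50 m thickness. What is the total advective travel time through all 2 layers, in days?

48.7

With flow normal to the layers, continuity requires the same specific discharge q through every layer.
Σ(b_i/K_i) = 13.2/0.235 + 11.3/835 = 56.18 d.
q = Δh / Σ(b_i/K_i) = 6.79 / 56.18 = 0.1209 m/day.
In each layer the seepage velocity is v_i = q/n_i, so the layer transit time is t_i = b_i·n_i / q:
  layer 1 (silty sand): t_1 = 13.2 × 0.24 / 0.1209 = 26.21 d
  layer 2 (clean gravel): t_2 = 11.3 × 0.24 / 0.1209 = 22.44 d
Total t = Σ t_i = 48.65 days.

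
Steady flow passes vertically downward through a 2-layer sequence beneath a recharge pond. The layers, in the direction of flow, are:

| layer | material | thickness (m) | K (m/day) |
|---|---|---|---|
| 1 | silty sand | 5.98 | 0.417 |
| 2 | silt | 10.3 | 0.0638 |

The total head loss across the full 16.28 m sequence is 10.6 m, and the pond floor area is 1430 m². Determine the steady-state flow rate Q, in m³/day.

Flow is perpendicular to layering, so the layers act in series and the equivalent K is the thickness-weighted harmonic mean.
Total thickness L = 5.98 + 10.3 = 16.28 m.
Σ(b_i/K_i) = 5.98/0.417 + 10.3/0.0638 = 175.8 d.
K_eq = L / Σ(b_i/K_i) = 16.28 / 175.8 = 0.09261 m/day.
Q = K_eq · A · (Δh/L) = 0.09261 × 1430 × (10.6/16.28) = 86.23 m³/day.

86.2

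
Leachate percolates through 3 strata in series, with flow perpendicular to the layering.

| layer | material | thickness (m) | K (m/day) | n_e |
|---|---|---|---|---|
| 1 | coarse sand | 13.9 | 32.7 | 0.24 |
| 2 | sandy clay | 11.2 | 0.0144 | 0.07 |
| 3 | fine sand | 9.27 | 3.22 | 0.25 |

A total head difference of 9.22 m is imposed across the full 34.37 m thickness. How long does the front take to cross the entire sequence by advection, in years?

1.49

With flow normal to the layers, continuity requires the same specific discharge q through every layer.
Σ(b_i/K_i) = 13.9/32.7 + 11.2/0.0144 + 9.27/3.22 = 781.1 d.
q = Δh / Σ(b_i/K_i) = 9.22 / 781.1 = 0.01180 m/day.
In each layer the seepage velocity is v_i = q/n_i, so the layer transit time is t_i = b_i·n_i / q:
  layer 1 (coarse sand): t_1 = 13.9 × 0.24 / 0.01180 = 282.6 d
  layer 2 (sandy clay): t_2 = 11.2 × 0.07 / 0.01180 = 66.42 d
  layer 3 (fine sand): t_3 = 9.27 × 0.25 / 0.01180 = 196.3 d
Total t = Σ t_i = 545.4 days = 1.493 years.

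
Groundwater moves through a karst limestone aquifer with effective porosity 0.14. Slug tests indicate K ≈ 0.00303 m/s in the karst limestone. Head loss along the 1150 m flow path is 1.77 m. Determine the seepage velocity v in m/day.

2.88

Convert K: 0.00303 m/s × 86400 = 261.8 m/day.
Hydraulic gradient i = Δh / L = 1.77 / 1150 = 0.001539.
Darcy flux q = K · i = 261.8 × 0.001539 = 0.4029 m/day.
Seepage velocity v = q / n_e = 0.4029 / 0.14 = 2.878 m/day.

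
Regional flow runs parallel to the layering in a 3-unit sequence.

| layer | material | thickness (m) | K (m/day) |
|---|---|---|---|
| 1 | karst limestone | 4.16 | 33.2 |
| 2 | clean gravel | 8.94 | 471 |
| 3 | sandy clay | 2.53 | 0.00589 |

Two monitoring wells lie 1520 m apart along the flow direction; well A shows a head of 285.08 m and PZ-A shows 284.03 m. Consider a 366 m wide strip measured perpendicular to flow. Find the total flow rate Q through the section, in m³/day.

1100

Flow is parallel to layering, so each bed carries its own Darcy discharge and the transmissivities add.
Σ(K_i·b_i) = 33.2×4.16 + 471×8.94 + 0.00589×2.53 = 4349 m²/day.
Hydraulic gradient i = (285.08 − 284.03) / 1520 = 1.05 / 1520 = 0.0006908.
Q = Σ(K_i·b_i) · W · i = 4349 × 366 × 0.0006908 = 1100 m³/day.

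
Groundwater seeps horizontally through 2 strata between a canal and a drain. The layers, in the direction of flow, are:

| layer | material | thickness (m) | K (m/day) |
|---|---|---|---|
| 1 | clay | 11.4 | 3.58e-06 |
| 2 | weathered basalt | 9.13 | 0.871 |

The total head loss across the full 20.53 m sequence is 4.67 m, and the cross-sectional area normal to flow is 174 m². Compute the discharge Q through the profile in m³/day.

Flow is perpendicular to layering, so the layers act in series and the equivalent K is the thickness-weighted harmonic mean.
Total thickness L = 11.4 + 9.13 = 20.53 m.
Σ(b_i/K_i) = 11.4/3.58e-06 + 9.13/0.871 = 3.184e+06 d.
K_eq = L / Σ(b_i/K_i) = 20.53 / 3.184e+06 = 6.447e-06 m/day.
Q = K_eq · A · (Δh/L) = 6.447e-06 × 174 × (4.67/20.53) = 0.0002552 m³/day.

0.000255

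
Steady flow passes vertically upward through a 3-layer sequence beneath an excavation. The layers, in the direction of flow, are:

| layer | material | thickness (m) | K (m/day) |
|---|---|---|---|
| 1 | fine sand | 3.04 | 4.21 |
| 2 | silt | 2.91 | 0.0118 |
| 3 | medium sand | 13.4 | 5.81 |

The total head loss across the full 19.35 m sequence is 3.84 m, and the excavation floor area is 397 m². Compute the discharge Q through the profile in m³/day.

Flow is perpendicular to layering, so the layers act in series and the equivalent K is the thickness-weighted harmonic mean.
Total thickness L = 3.04 + 2.91 + 13.4 = 19.35 m.
Σ(b_i/K_i) = 3.04/4.21 + 2.91/0.0118 + 13.4/5.81 = 249.6 d.
K_eq = L / Σ(b_i/K_i) = 19.35 / 249.6 = 0.07751 m/day.
Q = K_eq · A · (Δh/L) = 0.07751 × 397 × (3.84/19.35) = 6.107 m³/day.

6.11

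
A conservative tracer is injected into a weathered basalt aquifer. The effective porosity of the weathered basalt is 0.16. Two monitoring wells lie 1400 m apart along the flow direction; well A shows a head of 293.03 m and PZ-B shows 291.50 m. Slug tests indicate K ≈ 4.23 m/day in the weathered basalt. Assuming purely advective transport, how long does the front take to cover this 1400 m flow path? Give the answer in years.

Hydraulic gradient i = (293.03 − 291.50) / 1400 = 1.53 / 1400 = 0.001093.
Darcy flux q = K · i = 4.230 × 0.001093 = 0.004623 m/day.
Seepage velocity v = q / n_e = 0.004623 / 0.16 = 0.02889 m/day.
Travel time t = L / v = 1400 / 0.02889 = 48456 days = 132.7 years.

133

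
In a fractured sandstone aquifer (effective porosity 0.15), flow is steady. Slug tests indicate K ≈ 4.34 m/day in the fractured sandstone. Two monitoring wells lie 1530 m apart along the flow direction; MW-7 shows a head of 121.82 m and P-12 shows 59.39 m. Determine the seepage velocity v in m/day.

Hydraulic gradient i = (121.82 − 59.39) / 1530 = 62.43 / 1530 = 0.04080.
Darcy flux q = K · i = 4.340 × 0.04080 = 0.1771 m/day.
Seepage velocity v = q / n_e = 0.1771 / 0.15 = 1.181 m/day.

1.18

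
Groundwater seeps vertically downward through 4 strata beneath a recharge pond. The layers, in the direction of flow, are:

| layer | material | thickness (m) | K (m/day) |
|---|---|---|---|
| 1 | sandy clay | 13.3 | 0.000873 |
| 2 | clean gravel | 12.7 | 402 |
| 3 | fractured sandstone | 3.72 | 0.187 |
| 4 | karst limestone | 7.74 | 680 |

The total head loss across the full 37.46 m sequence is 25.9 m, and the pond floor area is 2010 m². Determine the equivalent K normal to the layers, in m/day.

0.00246

Flow is perpendicular to layering, so the layers act in series and the equivalent K is the thickness-weighted harmonic mean.
Total thickness L = 13.3 + 12.7 + 3.72 + 7.74 = 37.46 m.
Σ(b_i/K_i) = 13.3/0.000873 + 12.7/402 + 3.72/0.187 + 7.74/680 = 15255 d.
K_eq = L / Σ(b_i/K_i) = 37.46 / 15255 = 0.002456 m/day.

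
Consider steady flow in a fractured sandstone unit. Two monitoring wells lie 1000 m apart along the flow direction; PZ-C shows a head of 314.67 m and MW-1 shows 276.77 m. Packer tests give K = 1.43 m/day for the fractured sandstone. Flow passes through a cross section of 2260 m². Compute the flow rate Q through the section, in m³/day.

122

Hydraulic gradient i = (314.67 − 276.77) / 1000 = 37.9 / 1000 = 0.03790.
Darcy's law: Q = K · A · i = 1.430 × 2260 × 0.03790 = 122.5 m³/day.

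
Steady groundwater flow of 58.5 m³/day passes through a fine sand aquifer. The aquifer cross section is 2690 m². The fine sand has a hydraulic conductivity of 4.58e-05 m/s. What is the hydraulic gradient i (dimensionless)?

Convert K: 4.58e-05 m/s × 86400 = 3.957 m/day.
From Q = K·A·i, i = Q / (K·A) = 58.5 / (3.957 × 2690) = 0.005496.

0.00550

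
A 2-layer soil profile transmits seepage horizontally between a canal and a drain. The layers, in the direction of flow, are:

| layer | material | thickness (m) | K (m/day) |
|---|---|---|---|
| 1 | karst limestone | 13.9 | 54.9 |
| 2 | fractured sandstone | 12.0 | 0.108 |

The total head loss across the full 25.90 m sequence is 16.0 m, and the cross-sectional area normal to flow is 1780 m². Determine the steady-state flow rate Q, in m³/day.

256

Flow is perpendicular to layering, so the layers act in series and the equivalent K is the thickness-weighted harmonic mean.
Total thickness L = 13.9 + 12.0 = 25.90 m.
Σ(b_i/K_i) = 13.9/54.9 + 12.0/0.108 = 111.4 d.
K_eq = L / Σ(b_i/K_i) = 25.90 / 111.4 = 0.2326 m/day.
Q = K_eq · A · (Δh/L) = 0.2326 × 1780 × (16.0/25.90) = 255.7 m³/day.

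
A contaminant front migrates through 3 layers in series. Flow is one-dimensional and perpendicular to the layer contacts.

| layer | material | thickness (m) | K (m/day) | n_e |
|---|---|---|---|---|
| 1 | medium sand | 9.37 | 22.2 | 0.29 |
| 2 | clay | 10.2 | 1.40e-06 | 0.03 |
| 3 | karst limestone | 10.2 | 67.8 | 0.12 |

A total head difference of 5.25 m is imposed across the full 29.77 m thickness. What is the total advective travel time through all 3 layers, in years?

With flow normal to the layers, continuity requires the same specific discharge q through every layer.
Σ(b_i/K_i) = 9.37/22.2 + 10.2/1.40e-06 + 10.2/67.8 = 7.286e+06 d.
q = Δh / Σ(b_i/K_i) = 5.25 / 7.286e+06 = 7.206e-07 m/day.
In each layer the seepage velocity is v_i = q/n_i, so the layer transit time is t_i = b_i·n_i / q:
  layer 1 (medium sand): t_1 = 9.37 × 0.29 / 7.206e-07 = 3.771e+06 d
  layer 2 (clay): t_2 = 10.2 × 0.03 / 7.206e-07 = 4.247e+05 d
  layer 3 (karst limestone): t_3 = 10.2 × 0.12 / 7.206e-07 = 1.699e+06 d
Total t = Σ t_i = 5.894e+06 days = 16137 years.

16100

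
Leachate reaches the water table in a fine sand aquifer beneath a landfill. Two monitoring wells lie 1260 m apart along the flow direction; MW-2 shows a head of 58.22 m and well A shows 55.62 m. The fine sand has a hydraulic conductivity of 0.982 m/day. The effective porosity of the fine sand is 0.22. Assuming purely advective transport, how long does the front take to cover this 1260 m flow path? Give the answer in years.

375

Hydraulic gradient i = (58.22 − 55.62) / 1260 = 2.6 / 1260 = 0.002063.
Darcy flux q = K · i = 0.9820 × 0.002063 = 0.002026 m/day.
Seepage velocity v = q / n_e = 0.002026 / 0.22 = 0.009211 m/day.
Travel time t = L / v = 1260 / 0.009211 = 1.368e+05 days = 374.5 years.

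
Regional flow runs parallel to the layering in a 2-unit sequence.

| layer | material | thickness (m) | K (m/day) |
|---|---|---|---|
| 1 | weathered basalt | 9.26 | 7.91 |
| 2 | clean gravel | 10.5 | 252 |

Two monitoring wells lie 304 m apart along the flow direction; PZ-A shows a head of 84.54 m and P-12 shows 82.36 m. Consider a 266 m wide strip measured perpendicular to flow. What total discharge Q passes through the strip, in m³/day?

5190

Flow is parallel to layering, so each bed carries its own Darcy discharge and the transmissivities add.
Σ(K_i·b_i) = 7.91×9.26 + 252×10.5 = 2719 m²/day.
Hydraulic gradient i = (84.54 − 82.36) / 304 = 2.18 / 304 = 0.007171.
Q = Σ(K_i·b_i) · W · i = 2719 × 266 × 0.007171 = 5187 m³/day.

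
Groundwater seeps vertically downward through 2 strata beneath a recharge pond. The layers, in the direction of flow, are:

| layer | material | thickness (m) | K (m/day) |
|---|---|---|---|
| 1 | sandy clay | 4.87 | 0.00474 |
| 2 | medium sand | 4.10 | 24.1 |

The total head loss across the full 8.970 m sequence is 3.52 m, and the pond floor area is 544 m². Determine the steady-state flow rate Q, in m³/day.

1.86

Flow is perpendicular to layering, so the layers act in series and the equivalent K is the thickness-weighted harmonic mean.
Total thickness L = 4.87 + 4.10 = 8.970 m.
Σ(b_i/K_i) = 4.87/0.00474 + 4.10/24.1 = 1028 d.
K_eq = L / Σ(b_i/K_i) = 8.970 / 1028 = 0.008729 m/day.
Q = K_eq · A · (Δh/L) = 0.008729 × 544 × (3.52/8.970) = 1.863 m³/day.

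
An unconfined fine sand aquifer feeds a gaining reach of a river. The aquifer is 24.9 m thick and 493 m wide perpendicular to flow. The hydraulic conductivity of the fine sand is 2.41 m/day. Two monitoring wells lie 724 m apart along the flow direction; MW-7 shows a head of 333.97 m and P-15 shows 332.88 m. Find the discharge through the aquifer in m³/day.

Cross-sectional area A = 493 × 24.9 = 12276 m².
Hydraulic gradient i = (333.97 − 332.88) / 724 = 1.09 / 724 = 0.001506.
Darcy's law: Q = K · A · i = 2.410 × 12276 × 0.001506 = 44.54 m³/day.

44.5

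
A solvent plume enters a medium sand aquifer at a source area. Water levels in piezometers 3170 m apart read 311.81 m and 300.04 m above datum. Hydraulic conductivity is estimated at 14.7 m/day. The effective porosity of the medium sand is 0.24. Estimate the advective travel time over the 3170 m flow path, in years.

Hydraulic gradient i = (311.81 − 300.04) / 3170 = 11.77 / 3170 = 0.003713.
Darcy flux q = K · i = 14.70 × 0.003713 = 0.05458 m/day.
Seepage velocity v = q / n_e = 0.05458 / 0.24 = 0.2274 m/day.
Travel time t = L / v = 3170 / 0.2274 = 13939 days = 38.16 years.

38.2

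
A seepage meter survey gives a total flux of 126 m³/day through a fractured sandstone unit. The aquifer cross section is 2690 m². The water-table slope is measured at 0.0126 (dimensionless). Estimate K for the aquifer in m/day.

3.72

Hydraulic gradient i = 0.0126.
From Q = K·A·i, K = Q / (A·i) = 126 / (2690 × 0.01260) = 3.717 m/day.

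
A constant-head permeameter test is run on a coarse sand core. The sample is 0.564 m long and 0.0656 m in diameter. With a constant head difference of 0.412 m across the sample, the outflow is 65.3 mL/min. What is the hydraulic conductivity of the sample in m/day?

Cross-sectional area A = π·(d/2)² = π × (0.0656/2)² = 0.003380 m².
Convert discharge: 65.3 mL/min = 1.088e-06 m³/s.
Darcy's law rearranged: K = Q·L / (A·Δh) = 1.088e-06 × 0.564 / (0.003380 × 0.412) = 0.0004408 m/s = 38.09 m/day.

38.1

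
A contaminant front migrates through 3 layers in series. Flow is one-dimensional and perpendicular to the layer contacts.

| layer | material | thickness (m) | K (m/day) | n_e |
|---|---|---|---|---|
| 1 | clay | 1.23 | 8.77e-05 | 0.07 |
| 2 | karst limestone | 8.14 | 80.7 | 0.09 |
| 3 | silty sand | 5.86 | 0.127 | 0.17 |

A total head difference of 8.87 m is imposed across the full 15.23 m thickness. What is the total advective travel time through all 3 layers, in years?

7.88

With flow normal to the layers, continuity requires the same specific discharge q through every layer.
Σ(b_i/K_i) = 1.23/8.77e-05 + 8.14/80.7 + 5.86/0.127 = 14071 d.
q = Δh / Σ(b_i/K_i) = 8.87 / 14071 = 0.0006304 m/day.
In each layer the seepage velocity is v_i = q/n_i, so the layer transit time is t_i = b_i·n_i / q:
  layer 1 (clay): t_1 = 1.23 × 0.07 / 0.0006304 = 136.6 d
  layer 2 (karst limestone): t_2 = 8.14 × 0.09 / 0.0006304 = 1162 d
  layer 3 (silty sand): t_3 = 5.86 × 0.17 / 0.0006304 = 1580 d
Total t = Σ t_i = 2879 days = 7.883 years.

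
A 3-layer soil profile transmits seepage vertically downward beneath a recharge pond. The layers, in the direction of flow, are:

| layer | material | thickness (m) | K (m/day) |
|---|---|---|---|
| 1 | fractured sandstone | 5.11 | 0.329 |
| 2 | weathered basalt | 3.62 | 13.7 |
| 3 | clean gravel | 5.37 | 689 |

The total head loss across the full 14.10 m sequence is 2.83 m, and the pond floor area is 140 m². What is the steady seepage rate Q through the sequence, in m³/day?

Flow is perpendicular to layering, so the layers act in series and the equivalent K is the thickness-weighted harmonic mean.
Total thickness L = 5.11 + 3.62 + 5.37 = 14.10 m.
Σ(b_i/K_i) = 5.11/0.329 + 3.62/13.7 + 5.37/689 = 15.80 d.
K_eq = L / Σ(b_i/K_i) = 14.10 / 15.80 = 0.8922 m/day.
Q = K_eq · A · (Δh/L) = 0.8922 × 140 × (2.83/14.10) = 25.07 m³/day.

25.1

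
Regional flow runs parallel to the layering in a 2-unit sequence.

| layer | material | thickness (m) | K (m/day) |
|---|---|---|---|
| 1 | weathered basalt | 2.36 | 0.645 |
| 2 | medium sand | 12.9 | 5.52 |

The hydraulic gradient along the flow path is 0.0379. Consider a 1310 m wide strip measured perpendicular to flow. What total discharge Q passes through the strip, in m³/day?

3610

Flow is parallel to layering, so each bed carries its own Darcy discharge and the transmissivities add.
Σ(K_i·b_i) = 0.645×2.36 + 5.52×12.9 = 72.73 m²/day.
Hydraulic gradient i = 0.0379.
Q = Σ(K_i·b_i) · W · i = 72.73 × 1310 × 0.03790 = 3611 m³/day.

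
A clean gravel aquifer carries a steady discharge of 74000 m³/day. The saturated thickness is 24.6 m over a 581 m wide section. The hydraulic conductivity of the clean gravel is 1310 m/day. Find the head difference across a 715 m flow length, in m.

Cross-sectional area A = 581 × 24.6 = 14293 m².
From Q = K·A·i, i = Q / (K·A) = 74000 / (1310 × 14293) = 0.003952.
Head loss Δh = i · L = 0.003952 × 715 = 2.826 m.

2.83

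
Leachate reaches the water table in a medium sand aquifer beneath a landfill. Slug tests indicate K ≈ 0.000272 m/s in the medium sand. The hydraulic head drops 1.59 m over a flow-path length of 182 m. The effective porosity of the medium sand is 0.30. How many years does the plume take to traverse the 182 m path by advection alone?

0.728

Convert K: 0.000272 m/s × 86400 = 23.50 m/day.
Hydraulic gradient i = Δh / L = 1.59 / 182 = 0.008736.
Darcy flux q = K · i = 23.50 × 0.008736 = 0.2053 m/day.
Seepage velocity v = q / n_e = 0.2053 / 0.30 = 0.6844 m/day.
Travel time t = L / v = 182 / 0.6844 = 265.9 days = 0.7281 years.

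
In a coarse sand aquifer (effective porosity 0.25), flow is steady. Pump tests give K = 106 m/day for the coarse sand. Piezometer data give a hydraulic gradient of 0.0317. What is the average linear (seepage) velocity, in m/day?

13.4

Hydraulic gradient i = 0.0317.
Darcy flux q = K · i = 106.0 × 0.03170 = 3.360 m/day.
Seepage velocity v = q / n_e = 3.360 / 0.25 = 13.44 m/day.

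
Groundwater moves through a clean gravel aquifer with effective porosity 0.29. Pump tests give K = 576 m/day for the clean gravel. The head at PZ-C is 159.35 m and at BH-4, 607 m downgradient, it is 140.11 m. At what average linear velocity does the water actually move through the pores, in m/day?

Hydraulic gradient i = (159.35 − 140.11) / 607 = 19.24 / 607 = 0.03170.
Darcy flux q = K · i = 576.0 × 0.03170 = 18.26 m/day.
Seepage velocity v = q / n_e = 18.26 / 0.29 = 62.96 m/day.

63.0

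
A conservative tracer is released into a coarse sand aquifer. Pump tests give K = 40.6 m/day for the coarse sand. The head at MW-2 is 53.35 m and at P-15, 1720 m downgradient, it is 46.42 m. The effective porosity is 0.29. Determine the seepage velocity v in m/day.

Hydraulic gradient i = (53.35 − 46.42) / 1720 = 6.93 / 1720 = 0.004029.
Darcy flux q = K · i = 40.60 × 0.004029 = 0.1636 m/day.
Seepage velocity v = q / n_e = 0.1636 / 0.29 = 0.5641 m/day.

0.564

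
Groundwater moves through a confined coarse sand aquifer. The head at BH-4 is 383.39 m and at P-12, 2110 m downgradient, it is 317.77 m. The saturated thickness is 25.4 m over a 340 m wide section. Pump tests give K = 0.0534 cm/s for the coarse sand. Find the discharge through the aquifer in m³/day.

12400

Convert K: 0.0534 cm/s × 864 = 46.14 m/day.
Cross-sectional area A = 340 × 25.4 = 8636 m².
Hydraulic gradient i = (383.39 − 317.77) / 2110 = 65.62 / 2110 = 0.03110.
Darcy's law: Q = K · A · i = 46.14 × 8636 × 0.03110 = 12391 m³/day.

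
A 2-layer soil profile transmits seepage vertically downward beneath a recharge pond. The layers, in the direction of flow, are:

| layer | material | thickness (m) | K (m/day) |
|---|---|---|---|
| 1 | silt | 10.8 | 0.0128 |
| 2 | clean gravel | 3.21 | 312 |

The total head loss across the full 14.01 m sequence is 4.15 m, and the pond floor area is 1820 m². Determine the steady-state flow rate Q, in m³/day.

Flow is perpendicular to layering, so the layers act in series and the equivalent K is the thickness-weighted harmonic mean.
Total thickness L = 10.8 + 3.21 = 14.01 m.
Σ(b_i/K_i) = 10.8/0.0128 + 3.21/312 = 843.8 d.
K_eq = L / Σ(b_i/K_i) = 14.01 / 843.8 = 0.01660 m/day.
Q = K_eq · A · (Δh/L) = 0.01660 × 1820 × (4.15/14.01) = 8.952 m³/day.

8.95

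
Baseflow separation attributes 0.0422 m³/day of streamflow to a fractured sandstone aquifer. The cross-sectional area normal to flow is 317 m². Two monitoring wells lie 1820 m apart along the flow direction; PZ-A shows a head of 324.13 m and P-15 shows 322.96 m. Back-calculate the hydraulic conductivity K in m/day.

Hydraulic gradient i = (324.13 − 322.96) / 1820 = 1.17 / 1820 = 0.0006429.
From Q = K·A·i, K = Q / (A·i) = 0.0422 / (317.0 × 0.0006429) = 0.2071 m/day.

0.207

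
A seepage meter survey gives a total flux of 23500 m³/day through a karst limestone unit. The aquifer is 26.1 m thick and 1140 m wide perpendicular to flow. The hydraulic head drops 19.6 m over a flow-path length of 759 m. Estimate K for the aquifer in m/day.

30.6

Cross-sectional area A = 1140 × 26.1 = 29754 m².
Hydraulic gradient i = Δh / L = 19.6 / 759 = 0.02582.
From Q = K·A·i, K = Q / (A·i) = 23500 / (29754 × 0.02582) = 30.58 m/day.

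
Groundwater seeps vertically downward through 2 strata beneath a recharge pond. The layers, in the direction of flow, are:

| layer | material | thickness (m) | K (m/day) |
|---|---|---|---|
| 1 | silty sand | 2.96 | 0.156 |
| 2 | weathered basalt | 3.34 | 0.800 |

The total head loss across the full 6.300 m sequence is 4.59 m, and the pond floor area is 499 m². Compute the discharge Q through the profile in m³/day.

98.9

Flow is perpendicular to layering, so the layers act in series and the equivalent K is the thickness-weighted harmonic mean.
Total thickness L = 2.96 + 3.34 = 6.300 m.
Σ(b_i/K_i) = 2.96/0.156 + 3.34/0.800 = 23.15 d.
K_eq = L / Σ(b_i/K_i) = 6.300 / 23.15 = 0.2721 m/day.
Q = K_eq · A · (Δh/L) = 0.2721 × 499 × (4.59/6.300) = 98.94 m³/day.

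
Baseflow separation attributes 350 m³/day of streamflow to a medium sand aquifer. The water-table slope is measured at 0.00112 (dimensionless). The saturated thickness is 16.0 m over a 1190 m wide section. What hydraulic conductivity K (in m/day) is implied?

16.4

Cross-sectional area A = 1190 × 16.0 = 19040 m².
Hydraulic gradient i = 0.00112.
From Q = K·A·i, K = Q / (A·i) = 350 / (19040 × 0.001120) = 16.41 m/day.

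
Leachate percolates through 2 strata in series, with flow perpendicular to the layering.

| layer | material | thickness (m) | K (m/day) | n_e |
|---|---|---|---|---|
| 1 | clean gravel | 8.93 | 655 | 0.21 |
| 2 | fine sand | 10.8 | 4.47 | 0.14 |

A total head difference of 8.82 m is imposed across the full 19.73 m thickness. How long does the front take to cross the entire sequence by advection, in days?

0.933

With flow normal to the layers, continuity requires the same specific discharge q through every layer.
Σ(b_i/K_i) = 8.93/655 + 10.8/4.47 = 2.430 d.
q = Δh / Σ(b_i/K_i) = 8.82 / 2.430 = 3.630 m/day.
In each layer the seepage velocity is v_i = q/n_i, so the layer transit time is t_i = b_i·n_i / q:
  layer 1 (clean gravel): t_1 = 8.93 × 0.21 / 3.630 = 0.5166 d
  layer 2 (fine sand): t_2 = 10.8 × 0.14 / 3.630 = 0.4165 d
Total t = Σ t_i = 0.9331 days.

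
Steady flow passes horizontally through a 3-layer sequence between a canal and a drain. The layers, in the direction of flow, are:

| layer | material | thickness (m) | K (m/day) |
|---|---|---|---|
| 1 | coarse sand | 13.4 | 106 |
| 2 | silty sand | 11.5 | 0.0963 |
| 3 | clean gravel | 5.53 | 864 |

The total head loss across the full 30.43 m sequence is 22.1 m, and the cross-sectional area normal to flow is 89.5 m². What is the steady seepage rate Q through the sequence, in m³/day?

Flow is perpendicular to layering, so the layers act in series and the equivalent K is the thickness-weighted harmonic mean.
Total thickness L = 13.4 + 11.5 + 5.53 = 30.43 m.
Σ(b_i/K_i) = 13.4/106 + 11.5/0.0963 + 5.53/864 = 119.6 d.
K_eq = L / Σ(b_i/K_i) = 30.43 / 119.6 = 0.2545 m/day.
Q = K_eq · A · (Δh/L) = 0.2545 × 89.5 × (22.1/30.43) = 16.54 m³/day.

16.5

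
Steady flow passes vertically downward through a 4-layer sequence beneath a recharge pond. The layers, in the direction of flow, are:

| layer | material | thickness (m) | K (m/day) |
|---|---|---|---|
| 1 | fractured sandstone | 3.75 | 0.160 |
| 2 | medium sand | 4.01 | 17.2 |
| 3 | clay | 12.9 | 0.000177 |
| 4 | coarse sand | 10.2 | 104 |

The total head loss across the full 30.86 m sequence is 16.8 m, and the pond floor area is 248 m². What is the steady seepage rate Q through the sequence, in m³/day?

0.0571

Flow is perpendicular to layering, so the layers act in series and the equivalent K is the thickness-weighted harmonic mean.
Total thickness L = 3.75 + 4.01 + 12.9 + 10.2 = 30.86 m.
Σ(b_i/K_i) = 3.75/0.160 + 4.01/17.2 + 12.9/0.000177 + 10.2/104 = 72905 d.
K_eq = L / Σ(b_i/K_i) = 30.86 / 72905 = 0.0004233 m/day.
Q = K_eq · A · (Δh/L) = 0.0004233 × 248 × (16.8/30.86) = 0.05715 m³/day.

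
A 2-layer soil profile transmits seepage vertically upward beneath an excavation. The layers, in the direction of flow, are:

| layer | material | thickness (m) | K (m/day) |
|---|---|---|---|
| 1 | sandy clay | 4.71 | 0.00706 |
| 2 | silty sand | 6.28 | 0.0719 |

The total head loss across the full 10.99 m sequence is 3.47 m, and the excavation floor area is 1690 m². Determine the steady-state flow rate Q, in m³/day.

7.77

Flow is perpendicular to layering, so the layers act in series and the equivalent K is the thickness-weighted harmonic mean.
Total thickness L = 4.71 + 6.28 = 10.99 m.
Σ(b_i/K_i) = 4.71/0.00706 + 6.28/0.0719 = 754.5 d.
K_eq = L / Σ(b_i/K_i) = 10.99 / 754.5 = 0.01457 m/day.
Q = K_eq · A · (Δh/L) = 0.01457 × 1690 × (3.47/10.99) = 7.773 m³/day.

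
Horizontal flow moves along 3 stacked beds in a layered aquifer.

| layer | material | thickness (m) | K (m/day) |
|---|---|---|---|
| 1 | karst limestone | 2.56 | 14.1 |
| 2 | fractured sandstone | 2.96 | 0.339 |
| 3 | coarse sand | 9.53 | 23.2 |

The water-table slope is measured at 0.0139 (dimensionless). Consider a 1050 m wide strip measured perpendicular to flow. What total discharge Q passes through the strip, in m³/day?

Flow is parallel to layering, so each bed carries its own Darcy discharge and the transmissivities add.
Σ(K_i·b_i) = 14.1×2.56 + 0.339×2.96 + 23.2×9.53 = 258.2 m²/day.
Hydraulic gradient i = 0.0139.
Q = Σ(K_i·b_i) · W · i = 258.2 × 1050 × 0.01390 = 3768 m³/day.

3770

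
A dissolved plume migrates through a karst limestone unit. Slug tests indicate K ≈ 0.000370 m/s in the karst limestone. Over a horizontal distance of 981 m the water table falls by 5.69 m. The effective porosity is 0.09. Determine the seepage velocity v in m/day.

2.06

Convert K: 0.000370 m/s × 86400 = 31.97 m/day.
Hydraulic gradient i = Δh / L = 5.69 / 981 = 0.005800.
Darcy flux q = K · i = 31.97 × 0.005800 = 0.1854 m/day.
Seepage velocity v = q / n_e = 0.1854 / 0.09 = 2.060 m/day.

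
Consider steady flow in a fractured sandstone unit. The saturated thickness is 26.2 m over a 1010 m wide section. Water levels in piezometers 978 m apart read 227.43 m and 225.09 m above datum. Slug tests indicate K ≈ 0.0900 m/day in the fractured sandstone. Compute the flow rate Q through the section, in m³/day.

Cross-sectional area A = 1010 × 26.2 = 26462 m².
Hydraulic gradient i = (227.43 − 225.09) / 978 = 2.34 / 978 = 0.002393.
Darcy's law: Q = K · A · i = 0.09000 × 26462 × 0.002393 = 5.698 m³/day.

5.70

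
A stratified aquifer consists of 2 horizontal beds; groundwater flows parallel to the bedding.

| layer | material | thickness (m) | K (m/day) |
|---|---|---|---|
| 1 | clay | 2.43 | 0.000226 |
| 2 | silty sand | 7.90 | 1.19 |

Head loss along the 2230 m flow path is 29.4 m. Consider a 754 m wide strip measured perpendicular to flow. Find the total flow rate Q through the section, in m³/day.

93.5

Flow is parallel to layering, so each bed carries its own Darcy discharge and the transmissivities add.
Σ(K_i·b_i) = 0.000226×2.43 + 1.19×7.90 = 9.402 m²/day.
Hydraulic gradient i = Δh / L = 29.4 / 2230 = 0.01318.
Q = Σ(K_i·b_i) · W · i = 9.402 × 754 × 0.01318 = 93.46 m³/day.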